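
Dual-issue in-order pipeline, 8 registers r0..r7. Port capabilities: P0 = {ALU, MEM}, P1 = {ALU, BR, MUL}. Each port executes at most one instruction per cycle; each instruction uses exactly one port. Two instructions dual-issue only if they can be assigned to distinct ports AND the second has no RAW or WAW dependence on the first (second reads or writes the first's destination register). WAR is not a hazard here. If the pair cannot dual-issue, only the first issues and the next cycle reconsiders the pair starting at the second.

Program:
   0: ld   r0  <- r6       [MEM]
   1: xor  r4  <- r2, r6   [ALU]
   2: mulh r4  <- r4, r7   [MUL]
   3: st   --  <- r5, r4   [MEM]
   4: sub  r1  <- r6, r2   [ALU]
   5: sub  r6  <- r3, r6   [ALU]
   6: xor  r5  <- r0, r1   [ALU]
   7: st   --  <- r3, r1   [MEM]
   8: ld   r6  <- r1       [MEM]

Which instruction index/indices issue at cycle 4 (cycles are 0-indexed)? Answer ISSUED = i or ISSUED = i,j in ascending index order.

0. ld.MEM+xor.ALU @i0&i1  | pair
1. mulh.MUL @i2  | RAW r4
2. st.MEM+sub.ALU @i3&i4  | pair
3. sub.ALU+xor.ALU @i5&i6  | pair
4. st.MEM @i7  | no-port MEM/MEM
5. ld.MEM @i8  | tail

ISSUED = 7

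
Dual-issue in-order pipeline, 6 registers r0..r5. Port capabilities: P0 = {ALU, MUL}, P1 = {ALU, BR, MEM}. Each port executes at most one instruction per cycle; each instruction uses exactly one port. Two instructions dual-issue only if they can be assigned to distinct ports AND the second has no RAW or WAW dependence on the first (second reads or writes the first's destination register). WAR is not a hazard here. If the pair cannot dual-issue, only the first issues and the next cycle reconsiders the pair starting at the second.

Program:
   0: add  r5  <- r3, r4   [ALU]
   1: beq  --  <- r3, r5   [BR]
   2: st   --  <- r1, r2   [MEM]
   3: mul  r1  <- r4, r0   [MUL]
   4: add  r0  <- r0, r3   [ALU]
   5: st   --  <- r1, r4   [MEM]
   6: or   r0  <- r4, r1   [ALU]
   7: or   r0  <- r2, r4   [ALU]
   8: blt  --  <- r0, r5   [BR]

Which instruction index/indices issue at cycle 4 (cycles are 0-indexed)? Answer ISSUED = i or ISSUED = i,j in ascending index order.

c0: i0 add  RAW r5
c1: i1 beq  no-port BR/MEM
c2: i2&i3 st;mul  pair
c3: i4&i5 add;st  pair
c4: i6 or  WAW r0
c5: i7 or  RAW r0
c6: i8 blt  tail

ISSUED = 6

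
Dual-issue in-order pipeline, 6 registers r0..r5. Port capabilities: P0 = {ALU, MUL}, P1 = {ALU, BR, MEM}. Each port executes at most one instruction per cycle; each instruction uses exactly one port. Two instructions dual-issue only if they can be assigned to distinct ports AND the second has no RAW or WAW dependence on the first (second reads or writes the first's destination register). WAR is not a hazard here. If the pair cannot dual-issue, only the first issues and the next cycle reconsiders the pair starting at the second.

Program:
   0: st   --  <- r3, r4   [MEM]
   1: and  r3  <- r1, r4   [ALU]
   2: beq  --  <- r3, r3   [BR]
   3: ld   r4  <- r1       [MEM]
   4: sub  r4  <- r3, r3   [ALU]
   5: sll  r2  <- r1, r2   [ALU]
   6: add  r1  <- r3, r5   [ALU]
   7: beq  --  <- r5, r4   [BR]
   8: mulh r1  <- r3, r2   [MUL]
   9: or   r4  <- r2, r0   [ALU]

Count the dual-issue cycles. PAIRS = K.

t=0 i0+i1:st.MEM/and.ALU ; pair
t=1 i2:beq.BR ; no-port BR/MEM
t=2 i3:ld.MEM ; WAW r4
t=3 i4+i5:sub.ALU/sll.ALU ; pair
t=4 i6+i7:add.ALU/beq.BR ; pair
t=5 i8+i9:mulh.MUL/or.ALU ; pair

PAIRS = 4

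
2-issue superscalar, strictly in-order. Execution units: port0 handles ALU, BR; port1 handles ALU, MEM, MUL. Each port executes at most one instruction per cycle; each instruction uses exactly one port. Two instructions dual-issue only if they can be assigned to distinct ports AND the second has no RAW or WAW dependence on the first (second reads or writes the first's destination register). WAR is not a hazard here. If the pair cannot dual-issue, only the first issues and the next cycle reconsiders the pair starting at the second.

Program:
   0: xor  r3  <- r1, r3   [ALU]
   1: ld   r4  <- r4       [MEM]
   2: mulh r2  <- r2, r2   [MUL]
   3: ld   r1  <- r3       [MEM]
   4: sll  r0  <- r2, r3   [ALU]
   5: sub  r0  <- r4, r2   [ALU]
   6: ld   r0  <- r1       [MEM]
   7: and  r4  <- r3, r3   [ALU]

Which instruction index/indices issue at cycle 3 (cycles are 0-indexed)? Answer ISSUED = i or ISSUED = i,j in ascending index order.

ISSUED = 5

t=0 i0&i1:xor/ld ; dual
t=1 i2:mulh ; no-port MUL/MEM
t=2 i3&i4:ld/sll ; dual
t=3 i5:sub ; WAW r0
t=4 i6&i7:ld/and ; dual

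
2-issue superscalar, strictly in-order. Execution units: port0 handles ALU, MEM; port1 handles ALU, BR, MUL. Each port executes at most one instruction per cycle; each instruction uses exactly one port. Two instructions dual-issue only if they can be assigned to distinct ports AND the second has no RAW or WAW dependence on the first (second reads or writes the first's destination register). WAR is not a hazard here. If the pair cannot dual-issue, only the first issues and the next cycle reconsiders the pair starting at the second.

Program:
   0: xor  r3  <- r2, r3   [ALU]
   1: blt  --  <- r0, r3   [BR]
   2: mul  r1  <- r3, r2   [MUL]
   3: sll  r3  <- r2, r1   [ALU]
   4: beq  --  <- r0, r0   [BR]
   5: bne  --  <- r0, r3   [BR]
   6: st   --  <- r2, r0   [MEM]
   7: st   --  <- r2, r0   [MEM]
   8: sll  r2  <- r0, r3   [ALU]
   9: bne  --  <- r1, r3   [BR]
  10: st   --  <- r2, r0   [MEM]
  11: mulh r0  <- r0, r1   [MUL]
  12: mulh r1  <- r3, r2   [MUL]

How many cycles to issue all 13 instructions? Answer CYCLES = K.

c0: i0 xor.ALU  RAW r3
c1: i1 blt.BR  no-port BR/MUL
c2: i2 mul.MUL  RAW r1
c3: i3&i4 sll.ALU/beq.BR  2-wide
c4: i5&i6 bne.BR/st.MEM  2-wide
c5: i7&i8 st.MEM/sll.ALU  2-wide
c6: i9&i10 bne.BR/st.MEM  2-wide
c7: i11 mulh.MUL  no-port MUL/MUL
c8: i12 mulh.MUL  tail

CYCLES = 9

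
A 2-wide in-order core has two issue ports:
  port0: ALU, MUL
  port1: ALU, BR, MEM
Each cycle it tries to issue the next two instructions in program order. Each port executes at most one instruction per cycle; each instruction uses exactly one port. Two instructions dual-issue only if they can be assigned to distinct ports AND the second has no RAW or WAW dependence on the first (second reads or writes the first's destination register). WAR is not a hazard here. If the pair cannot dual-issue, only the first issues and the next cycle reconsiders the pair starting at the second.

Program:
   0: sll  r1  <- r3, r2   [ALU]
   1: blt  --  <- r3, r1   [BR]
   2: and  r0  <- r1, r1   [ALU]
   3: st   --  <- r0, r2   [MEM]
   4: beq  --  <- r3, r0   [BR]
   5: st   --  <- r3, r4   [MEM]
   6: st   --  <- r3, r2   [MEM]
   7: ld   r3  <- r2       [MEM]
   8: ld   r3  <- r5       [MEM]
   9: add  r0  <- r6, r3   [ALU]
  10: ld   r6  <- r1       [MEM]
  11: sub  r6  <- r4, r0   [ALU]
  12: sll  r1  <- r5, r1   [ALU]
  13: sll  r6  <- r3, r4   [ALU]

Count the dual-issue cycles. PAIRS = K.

PAIRS = 3

#0 head=0: sll i0 RAW r1
#1 head=1: blt/and i1,i2 pair
#2 head=3: st i3 no-port MEM/BR
#3 head=4: beq i4 no-port BR/MEM
#4 head=5: st i5 no-port MEM/MEM
#5 head=6: st i6 no-port MEM/MEM
#6 head=7: ld i7 no-port MEM/MEM
#7 head=8: ld i8 RAW r3
#8 head=9: add/ld i9,i10 pair
#9 head=11: sub/sll i11,i12 pair
#10 head=13: sll i13 tail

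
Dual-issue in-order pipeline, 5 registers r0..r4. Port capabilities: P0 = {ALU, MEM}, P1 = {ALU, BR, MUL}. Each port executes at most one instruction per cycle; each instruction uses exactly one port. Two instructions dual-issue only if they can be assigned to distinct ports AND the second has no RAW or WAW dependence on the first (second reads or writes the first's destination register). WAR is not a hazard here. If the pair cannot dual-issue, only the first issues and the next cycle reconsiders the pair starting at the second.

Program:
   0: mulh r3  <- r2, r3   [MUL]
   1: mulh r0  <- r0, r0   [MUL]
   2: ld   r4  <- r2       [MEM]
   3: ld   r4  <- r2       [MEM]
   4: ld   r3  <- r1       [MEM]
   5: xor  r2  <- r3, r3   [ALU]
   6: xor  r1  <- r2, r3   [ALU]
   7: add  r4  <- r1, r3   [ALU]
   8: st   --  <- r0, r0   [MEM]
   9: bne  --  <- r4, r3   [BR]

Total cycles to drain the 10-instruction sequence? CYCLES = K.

  cy0 -> i0 (mulh) no-port MUL/MUL
  cy1 -> i1&i2 (mulh/ld) dual
  cy2 -> i3 (ld) no-port MEM/MEM
  cy3 -> i4 (ld) RAW r3
  cy4 -> i5 (xor) RAW r2
  cy5 -> i6 (xor) RAW r1
  cy6 -> i7&i8 (add/st) dual
  cy7 -> i9 (bne) tail

CYCLES = 8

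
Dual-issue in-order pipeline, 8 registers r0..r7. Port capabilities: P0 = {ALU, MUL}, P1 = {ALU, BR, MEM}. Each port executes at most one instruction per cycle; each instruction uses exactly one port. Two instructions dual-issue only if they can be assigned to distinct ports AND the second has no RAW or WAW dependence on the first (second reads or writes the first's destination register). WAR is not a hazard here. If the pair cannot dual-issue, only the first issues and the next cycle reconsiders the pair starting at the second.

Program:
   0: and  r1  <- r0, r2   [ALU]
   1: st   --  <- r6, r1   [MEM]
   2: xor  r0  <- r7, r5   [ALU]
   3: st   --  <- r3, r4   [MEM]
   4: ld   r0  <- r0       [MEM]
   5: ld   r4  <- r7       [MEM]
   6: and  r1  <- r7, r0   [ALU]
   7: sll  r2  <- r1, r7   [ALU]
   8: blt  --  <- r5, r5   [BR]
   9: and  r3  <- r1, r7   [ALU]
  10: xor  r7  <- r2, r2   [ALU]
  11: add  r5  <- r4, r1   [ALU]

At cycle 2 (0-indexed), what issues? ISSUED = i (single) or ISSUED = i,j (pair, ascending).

ISSUED = 3

t=0 i0:and ; RAW r1
t=1 i1/i2:st/xor ; 2-wide
t=2 i3:st ; no-port MEM/MEM
t=3 i4:ld ; no-port MEM/MEM
t=4 i5/i6:ld/and ; 2-wide
t=5 i7/i8:sll/blt ; 2-wide
t=6 i9/i10:and/xor ; 2-wide
t=7 i11:add ; tail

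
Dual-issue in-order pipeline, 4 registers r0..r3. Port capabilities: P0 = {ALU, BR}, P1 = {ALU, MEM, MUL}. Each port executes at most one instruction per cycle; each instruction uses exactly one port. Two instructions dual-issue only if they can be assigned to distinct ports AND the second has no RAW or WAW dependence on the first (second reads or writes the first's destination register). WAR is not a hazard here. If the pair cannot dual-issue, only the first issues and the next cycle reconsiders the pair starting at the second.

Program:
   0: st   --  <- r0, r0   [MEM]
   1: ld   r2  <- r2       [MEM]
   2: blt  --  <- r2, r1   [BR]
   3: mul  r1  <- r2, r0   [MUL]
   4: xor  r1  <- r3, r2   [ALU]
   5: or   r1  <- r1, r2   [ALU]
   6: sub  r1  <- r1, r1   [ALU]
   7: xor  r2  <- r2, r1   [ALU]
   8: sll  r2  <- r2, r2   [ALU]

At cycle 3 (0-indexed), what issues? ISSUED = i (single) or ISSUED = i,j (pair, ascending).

  cy0 -> i0 (st) no-port MEM/MEM
  cy1 -> i1 (ld) RAW r2
  cy2 -> i2/i3 (blt;mul) dual
  cy3 -> i4 (xor) RAW+WAW r1
  cy4 -> i5 (or) RAW+WAW r1
  cy5 -> i6 (sub) RAW r1
  cy6 -> i7 (xor) RAW+WAW r2
  cy7 -> i8 (sll) tail

ISSUED = 4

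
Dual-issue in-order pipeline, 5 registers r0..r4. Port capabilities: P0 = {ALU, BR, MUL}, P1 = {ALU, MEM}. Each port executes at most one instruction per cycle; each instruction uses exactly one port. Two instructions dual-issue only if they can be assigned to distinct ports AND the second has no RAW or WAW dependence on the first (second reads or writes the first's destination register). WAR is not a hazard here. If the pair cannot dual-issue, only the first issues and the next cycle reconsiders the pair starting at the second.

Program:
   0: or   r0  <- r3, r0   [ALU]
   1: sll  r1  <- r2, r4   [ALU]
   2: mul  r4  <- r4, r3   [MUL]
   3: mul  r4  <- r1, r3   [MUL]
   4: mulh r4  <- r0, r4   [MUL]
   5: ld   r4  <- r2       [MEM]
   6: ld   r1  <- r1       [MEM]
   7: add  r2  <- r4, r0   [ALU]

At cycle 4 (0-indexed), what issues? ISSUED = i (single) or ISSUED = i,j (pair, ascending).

c0: i0,i1 or+sll  2-wide
c1: i2 mul  no-port MUL/MUL
c2: i3 mul  no-port MUL/MUL
c3: i4 mulh  WAW r4
c4: i5 ld  no-port MEM/MEM
c5: i6,i7 ld+add  2-wide

ISSUED = 5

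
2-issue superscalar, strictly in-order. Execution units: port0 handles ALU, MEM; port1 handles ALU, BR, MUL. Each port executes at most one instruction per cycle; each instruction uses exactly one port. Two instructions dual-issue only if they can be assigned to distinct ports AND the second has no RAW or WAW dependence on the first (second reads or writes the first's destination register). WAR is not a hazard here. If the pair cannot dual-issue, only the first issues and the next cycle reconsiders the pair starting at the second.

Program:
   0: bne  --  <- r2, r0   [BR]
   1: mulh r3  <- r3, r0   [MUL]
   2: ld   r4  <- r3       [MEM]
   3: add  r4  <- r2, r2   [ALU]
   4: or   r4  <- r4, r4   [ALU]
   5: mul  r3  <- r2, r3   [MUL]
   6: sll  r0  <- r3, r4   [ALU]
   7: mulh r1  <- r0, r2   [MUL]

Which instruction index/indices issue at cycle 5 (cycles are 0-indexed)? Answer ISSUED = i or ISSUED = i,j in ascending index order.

t=0 i0:bne ; no-port BR/MUL
t=1 i1:mulh ; RAW r3
t=2 i2:ld ; WAW r4
t=3 i3:add ; RAW+WAW r4
t=4 i4,i5:or/mul ; pair
t=5 i6:sll ; RAW r0
t=6 i7:mulh ; tail

ISSUED = 6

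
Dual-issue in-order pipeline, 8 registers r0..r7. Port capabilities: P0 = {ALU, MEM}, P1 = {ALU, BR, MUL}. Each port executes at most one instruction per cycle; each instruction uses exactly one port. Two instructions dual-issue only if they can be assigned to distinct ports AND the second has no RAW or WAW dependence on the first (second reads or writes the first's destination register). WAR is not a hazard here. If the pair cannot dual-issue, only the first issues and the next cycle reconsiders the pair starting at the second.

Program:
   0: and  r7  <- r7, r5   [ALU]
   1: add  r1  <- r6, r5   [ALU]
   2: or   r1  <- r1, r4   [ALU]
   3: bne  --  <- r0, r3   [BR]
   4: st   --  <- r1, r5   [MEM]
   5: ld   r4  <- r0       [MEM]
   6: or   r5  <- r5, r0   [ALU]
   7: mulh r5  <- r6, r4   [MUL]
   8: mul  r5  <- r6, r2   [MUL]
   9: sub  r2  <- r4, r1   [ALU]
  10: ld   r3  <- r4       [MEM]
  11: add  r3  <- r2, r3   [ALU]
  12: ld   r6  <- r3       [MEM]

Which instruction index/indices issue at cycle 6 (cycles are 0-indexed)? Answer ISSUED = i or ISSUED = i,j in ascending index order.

ISSUED = 10

  cy0 -> i0&i1 (and add) 2-wide
  cy1 -> i2&i3 (or bne) 2-wide
  cy2 -> i4 (st) no-port MEM/MEM
  cy3 -> i5&i6 (ld or) 2-wide
  cy4 -> i7 (mulh) no-port MUL/MUL
  cy5 -> i8&i9 (mul sub) 2-wide
  cy6 -> i10 (ld) RAW+WAW r3
  cy7 -> i11 (add) RAW r3
  cy8 -> i12 (ld) tail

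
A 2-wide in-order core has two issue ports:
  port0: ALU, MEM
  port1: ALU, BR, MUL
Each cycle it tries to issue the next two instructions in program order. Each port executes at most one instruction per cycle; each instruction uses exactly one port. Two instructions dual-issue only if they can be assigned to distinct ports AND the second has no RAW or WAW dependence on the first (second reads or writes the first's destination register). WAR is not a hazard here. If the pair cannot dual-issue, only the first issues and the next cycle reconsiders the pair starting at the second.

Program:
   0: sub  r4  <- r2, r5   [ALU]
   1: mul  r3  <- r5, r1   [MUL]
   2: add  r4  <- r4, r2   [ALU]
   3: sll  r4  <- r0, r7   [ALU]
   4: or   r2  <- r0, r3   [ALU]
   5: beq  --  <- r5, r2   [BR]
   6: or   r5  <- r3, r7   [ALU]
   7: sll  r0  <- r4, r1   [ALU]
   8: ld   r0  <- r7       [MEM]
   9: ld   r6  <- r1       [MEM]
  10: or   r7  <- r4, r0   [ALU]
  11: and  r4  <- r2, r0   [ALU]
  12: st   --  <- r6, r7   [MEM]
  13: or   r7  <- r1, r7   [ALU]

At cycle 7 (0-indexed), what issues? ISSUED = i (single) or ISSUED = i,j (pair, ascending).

[0] i0/i1  sub.ALU+mul.MUL  -- 2-wide
[1] i2  add.ALU  -- WAW r4
[2] i3/i4  sll.ALU+or.ALU  -- 2-wide
[3] i5/i6  beq.BR+or.ALU  -- 2-wide
[4] i7  sll.ALU  -- WAW r0
[5] i8  ld.MEM  -- no-port MEM/MEM
[6] i9/i10  ld.MEM+or.ALU  -- 2-wide
[7] i11/i12  and.ALU+st.MEM  -- 2-wide
[8] i13  or.ALU  -- tail

ISSUED = 11,12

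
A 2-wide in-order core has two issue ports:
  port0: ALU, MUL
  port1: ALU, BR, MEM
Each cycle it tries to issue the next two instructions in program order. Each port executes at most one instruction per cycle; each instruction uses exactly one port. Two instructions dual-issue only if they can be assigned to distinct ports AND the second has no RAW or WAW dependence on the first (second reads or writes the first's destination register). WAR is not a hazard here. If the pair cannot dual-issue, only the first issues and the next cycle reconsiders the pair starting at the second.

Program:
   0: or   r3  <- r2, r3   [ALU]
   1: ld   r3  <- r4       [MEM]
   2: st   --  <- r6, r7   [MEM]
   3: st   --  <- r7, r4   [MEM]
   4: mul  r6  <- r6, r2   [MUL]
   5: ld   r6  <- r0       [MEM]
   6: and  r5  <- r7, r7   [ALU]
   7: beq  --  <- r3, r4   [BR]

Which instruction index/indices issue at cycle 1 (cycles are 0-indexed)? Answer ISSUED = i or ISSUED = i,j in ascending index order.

t=0 i0:or.ALU ; WAW r3
t=1 i1:ld.MEM ; no-port MEM/MEM
t=2 i2:st.MEM ; no-port MEM/MEM
t=3 i3,i4:st.MEM mul.MUL ; 2-wide
t=4 i5,i6:ld.MEM and.ALU ; 2-wide
t=5 i7:beq.BR ; tail

ISSUED = 1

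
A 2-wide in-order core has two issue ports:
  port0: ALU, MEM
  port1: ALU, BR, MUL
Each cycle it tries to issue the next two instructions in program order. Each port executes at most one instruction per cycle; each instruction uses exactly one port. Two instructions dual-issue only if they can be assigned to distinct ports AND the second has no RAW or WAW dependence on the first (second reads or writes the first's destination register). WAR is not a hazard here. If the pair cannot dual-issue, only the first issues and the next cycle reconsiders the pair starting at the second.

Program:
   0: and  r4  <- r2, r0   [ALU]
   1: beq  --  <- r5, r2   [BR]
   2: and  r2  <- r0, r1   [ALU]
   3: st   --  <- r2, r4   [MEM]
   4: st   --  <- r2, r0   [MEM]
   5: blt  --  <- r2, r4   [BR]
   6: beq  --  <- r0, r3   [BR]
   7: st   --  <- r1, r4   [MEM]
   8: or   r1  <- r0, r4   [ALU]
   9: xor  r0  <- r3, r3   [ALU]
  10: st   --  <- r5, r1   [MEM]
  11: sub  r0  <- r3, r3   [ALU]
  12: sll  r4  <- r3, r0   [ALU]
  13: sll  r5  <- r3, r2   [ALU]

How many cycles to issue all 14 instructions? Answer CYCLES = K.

CYCLES = 8

c0: i0+i1 and.ALU beq.BR  pair
c1: i2 and.ALU  RAW r2
c2: i3 st.MEM  no-port MEM/MEM
c3: i4+i5 st.MEM blt.BR  pair
c4: i6+i7 beq.BR st.MEM  pair
c5: i8+i9 or.ALU xor.ALU  pair
c6: i10+i11 st.MEM sub.ALU  pair
c7: i12+i13 sll.ALU sll.ALU  pair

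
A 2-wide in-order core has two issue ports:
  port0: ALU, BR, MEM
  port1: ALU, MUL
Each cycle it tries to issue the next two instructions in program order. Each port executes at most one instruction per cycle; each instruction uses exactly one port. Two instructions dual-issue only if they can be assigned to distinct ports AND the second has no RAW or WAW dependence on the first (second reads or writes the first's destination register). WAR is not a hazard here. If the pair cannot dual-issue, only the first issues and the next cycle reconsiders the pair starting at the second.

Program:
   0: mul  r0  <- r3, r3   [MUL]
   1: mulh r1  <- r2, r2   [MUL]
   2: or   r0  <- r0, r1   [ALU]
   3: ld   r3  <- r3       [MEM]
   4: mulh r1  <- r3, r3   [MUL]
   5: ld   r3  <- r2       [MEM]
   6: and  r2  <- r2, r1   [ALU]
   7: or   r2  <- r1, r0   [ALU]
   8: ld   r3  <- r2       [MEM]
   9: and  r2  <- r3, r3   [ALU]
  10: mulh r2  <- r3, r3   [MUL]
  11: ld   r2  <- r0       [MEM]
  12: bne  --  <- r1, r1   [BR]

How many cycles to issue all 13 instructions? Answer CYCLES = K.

0. mul.MUL @i0  | no-port MUL/MUL
1. mulh.MUL @i1  | RAW r1
2. or.ALU ld.MEM @i2,i3  | dual
3. mulh.MUL ld.MEM @i4,i5  | dual
4. and.ALU @i6  | WAW r2
5. or.ALU @i7  | RAW r2
6. ld.MEM @i8  | RAW r3
7. and.ALU @i9  | WAW r2
8. mulh.MUL @i10  | WAW r2
9. ld.MEM @i11  | no-port MEM/BR
10. bne.BR @i12  | tail

CYCLES = 11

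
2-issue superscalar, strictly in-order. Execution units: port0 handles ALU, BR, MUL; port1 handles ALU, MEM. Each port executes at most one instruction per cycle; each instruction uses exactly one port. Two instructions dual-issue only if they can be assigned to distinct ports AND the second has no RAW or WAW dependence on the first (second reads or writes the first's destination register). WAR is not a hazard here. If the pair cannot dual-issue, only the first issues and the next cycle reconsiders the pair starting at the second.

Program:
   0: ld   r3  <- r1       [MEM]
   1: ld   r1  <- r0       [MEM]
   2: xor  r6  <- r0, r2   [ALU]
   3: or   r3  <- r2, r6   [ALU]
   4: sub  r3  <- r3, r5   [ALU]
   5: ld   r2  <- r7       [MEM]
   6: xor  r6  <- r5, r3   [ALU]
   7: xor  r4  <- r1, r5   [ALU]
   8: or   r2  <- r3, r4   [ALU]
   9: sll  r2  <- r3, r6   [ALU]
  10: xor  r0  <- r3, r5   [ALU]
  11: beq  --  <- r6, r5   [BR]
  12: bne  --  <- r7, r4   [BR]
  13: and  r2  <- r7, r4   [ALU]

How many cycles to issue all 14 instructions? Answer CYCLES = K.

[0] i0  ld  -- no-port MEM/MEM
[1] i1/i2  ld/xor  -- 2-wide
[2] i3  or  -- RAW+WAW r3
[3] i4/i5  sub/ld  -- 2-wide
[4] i6/i7  xor/xor  -- 2-wide
[5] i8  or  -- WAW r2
[6] i9/i10  sll/xor  -- 2-wide
[7] i11  beq  -- no-port BR/BR
[8] i12/i13  bne/and  -- 2-wide

CYCLES = 9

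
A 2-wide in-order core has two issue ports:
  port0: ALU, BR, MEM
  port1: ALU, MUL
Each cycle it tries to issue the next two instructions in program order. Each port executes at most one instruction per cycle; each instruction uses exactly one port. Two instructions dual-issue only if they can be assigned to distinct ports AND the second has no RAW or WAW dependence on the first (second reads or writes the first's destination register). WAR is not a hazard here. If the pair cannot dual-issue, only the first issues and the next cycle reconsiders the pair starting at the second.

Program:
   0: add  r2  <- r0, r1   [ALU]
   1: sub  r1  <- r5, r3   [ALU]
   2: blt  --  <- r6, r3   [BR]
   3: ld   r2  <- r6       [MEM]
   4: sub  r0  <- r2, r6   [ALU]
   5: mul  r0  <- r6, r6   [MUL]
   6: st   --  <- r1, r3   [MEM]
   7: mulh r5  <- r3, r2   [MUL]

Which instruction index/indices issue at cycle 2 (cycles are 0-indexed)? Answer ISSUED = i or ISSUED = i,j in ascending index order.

c0: i0,i1 add sub  pair
c1: i2 blt  no-port BR/MEM
c2: i3 ld  RAW r2
c3: i4 sub  WAW r0
c4: i5,i6 mul st  pair
c5: i7 mulh  tail

ISSUED = 3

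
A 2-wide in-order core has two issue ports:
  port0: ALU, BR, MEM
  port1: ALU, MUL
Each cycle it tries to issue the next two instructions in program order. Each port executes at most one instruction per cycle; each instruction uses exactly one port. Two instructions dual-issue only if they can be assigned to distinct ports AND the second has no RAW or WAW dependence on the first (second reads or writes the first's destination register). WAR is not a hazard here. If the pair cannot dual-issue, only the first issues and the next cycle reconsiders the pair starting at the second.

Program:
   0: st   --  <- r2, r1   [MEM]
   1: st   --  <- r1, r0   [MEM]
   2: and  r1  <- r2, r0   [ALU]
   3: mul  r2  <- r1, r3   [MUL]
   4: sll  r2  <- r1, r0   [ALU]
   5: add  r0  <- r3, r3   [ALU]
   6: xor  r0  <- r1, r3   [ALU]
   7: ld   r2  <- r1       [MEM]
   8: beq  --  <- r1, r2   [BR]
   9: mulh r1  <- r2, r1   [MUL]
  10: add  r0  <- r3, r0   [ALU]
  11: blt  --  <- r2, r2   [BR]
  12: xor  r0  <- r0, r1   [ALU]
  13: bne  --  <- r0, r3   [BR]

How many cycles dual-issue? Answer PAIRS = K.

t=0 i0:st.MEM ; no-port MEM/MEM
t=1 i1&i2:st.MEM and.ALU ; dual
t=2 i3:mul.MUL ; WAW r2
t=3 i4&i5:sll.ALU add.ALU ; dual
t=4 i6&i7:xor.ALU ld.MEM ; dual
t=5 i8&i9:beq.BR mulh.MUL ; dual
t=6 i10&i11:add.ALU blt.BR ; dual
t=7 i12:xor.ALU ; RAW r0
t=8 i13:bne.BR ; tail

PAIRS = 5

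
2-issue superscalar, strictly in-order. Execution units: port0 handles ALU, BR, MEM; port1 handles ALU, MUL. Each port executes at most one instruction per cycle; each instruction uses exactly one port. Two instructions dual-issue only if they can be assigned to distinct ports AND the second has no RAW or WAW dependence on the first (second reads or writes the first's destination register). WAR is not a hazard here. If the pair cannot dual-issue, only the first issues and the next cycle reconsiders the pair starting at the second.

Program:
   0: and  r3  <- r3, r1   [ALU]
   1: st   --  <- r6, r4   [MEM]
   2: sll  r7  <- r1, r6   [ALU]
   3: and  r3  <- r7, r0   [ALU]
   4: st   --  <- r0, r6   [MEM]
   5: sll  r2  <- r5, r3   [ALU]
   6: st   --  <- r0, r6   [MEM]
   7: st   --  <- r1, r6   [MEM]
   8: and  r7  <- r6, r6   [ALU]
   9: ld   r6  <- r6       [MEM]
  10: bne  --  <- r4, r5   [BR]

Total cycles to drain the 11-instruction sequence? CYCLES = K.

CYCLES = 7

t=0 i0&i1:and.ALU;st.MEM ; pair
t=1 i2:sll.ALU ; RAW r7
t=2 i3&i4:and.ALU;st.MEM ; pair
t=3 i5&i6:sll.ALU;st.MEM ; pair
t=4 i7&i8:st.MEM;and.ALU ; pair
t=5 i9:ld.MEM ; no-port MEM/BR
t=6 i10:bne.BR ; tail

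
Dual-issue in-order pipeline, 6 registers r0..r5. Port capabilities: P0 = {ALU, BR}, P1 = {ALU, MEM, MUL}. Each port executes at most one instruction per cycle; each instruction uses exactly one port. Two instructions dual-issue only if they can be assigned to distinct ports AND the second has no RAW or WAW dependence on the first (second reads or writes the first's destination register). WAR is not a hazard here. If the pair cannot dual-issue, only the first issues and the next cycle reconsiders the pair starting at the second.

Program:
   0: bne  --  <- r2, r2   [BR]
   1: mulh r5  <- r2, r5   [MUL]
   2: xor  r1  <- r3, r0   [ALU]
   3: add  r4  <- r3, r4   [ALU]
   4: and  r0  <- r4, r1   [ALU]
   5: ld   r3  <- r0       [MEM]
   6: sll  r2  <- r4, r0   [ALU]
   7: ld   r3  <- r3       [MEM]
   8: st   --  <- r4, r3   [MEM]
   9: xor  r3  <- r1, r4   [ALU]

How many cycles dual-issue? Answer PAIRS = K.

[0] i0+i1  bne+mulh  -- 2-wide
[1] i2+i3  xor+add  -- 2-wide
[2] i4  and  -- RAW r0
[3] i5+i6  ld+sll  -- 2-wide
[4] i7  ld  -- no-port MEM/MEM
[5] i8+i9  st+xor  -- 2-wide

PAIRS = 4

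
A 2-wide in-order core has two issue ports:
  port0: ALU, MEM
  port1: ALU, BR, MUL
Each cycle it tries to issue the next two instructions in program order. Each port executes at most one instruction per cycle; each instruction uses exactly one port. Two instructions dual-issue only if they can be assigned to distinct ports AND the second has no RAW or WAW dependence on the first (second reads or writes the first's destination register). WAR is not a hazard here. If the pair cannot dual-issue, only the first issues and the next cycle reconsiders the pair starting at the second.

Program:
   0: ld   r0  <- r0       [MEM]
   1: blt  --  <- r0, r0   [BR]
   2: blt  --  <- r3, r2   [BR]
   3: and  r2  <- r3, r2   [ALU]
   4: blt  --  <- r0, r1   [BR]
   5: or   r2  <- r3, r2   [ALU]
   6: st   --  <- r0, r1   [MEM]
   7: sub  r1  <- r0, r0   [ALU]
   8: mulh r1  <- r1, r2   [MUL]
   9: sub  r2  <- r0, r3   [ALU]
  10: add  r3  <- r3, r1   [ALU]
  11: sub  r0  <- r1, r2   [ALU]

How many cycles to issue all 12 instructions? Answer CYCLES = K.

CYCLES = 7

  cy0 -> i0 (ld) RAW r0
  cy1 -> i1 (blt) no-port BR/BR
  cy2 -> i2&i3 (blt and) 2-wide
  cy3 -> i4&i5 (blt or) 2-wide
  cy4 -> i6&i7 (st sub) 2-wide
  cy5 -> i8&i9 (mulh sub) 2-wide
  cy6 -> i10&i11 (add sub) 2-wide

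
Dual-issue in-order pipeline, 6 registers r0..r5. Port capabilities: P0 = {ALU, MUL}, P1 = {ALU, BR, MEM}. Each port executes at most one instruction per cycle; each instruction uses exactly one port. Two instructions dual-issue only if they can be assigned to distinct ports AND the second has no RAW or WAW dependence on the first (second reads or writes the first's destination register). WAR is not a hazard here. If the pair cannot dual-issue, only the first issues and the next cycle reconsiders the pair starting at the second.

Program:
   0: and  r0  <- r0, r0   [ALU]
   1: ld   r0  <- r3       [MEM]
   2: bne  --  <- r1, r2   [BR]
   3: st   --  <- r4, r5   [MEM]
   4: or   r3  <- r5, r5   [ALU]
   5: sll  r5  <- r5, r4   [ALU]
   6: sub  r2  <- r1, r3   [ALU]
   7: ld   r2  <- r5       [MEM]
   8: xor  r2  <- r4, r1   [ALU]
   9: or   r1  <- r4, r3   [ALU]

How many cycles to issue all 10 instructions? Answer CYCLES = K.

CYCLES = 7

t=0 i0:and.ALU ; WAW r0
t=1 i1:ld.MEM ; no-port MEM/BR
t=2 i2:bne.BR ; no-port BR/MEM
t=3 i3/i4:st.MEM or.ALU ; dual
t=4 i5/i6:sll.ALU sub.ALU ; dual
t=5 i7:ld.MEM ; WAW r2
t=6 i8/i9:xor.ALU or.ALU ; dual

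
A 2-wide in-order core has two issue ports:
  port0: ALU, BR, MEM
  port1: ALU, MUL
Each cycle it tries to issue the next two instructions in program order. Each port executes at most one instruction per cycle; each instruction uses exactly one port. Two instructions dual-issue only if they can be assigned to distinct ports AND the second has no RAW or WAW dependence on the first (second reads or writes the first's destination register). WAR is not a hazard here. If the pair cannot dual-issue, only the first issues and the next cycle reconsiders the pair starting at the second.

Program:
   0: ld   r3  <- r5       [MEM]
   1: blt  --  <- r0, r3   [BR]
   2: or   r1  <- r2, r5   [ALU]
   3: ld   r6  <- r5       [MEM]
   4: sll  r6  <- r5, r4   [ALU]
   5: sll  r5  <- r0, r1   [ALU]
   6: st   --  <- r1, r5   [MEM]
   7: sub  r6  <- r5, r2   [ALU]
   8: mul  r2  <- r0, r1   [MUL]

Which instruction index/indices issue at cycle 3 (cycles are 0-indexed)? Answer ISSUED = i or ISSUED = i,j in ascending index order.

ISSUED = 4,5

c0: i0 ld.MEM  no-port MEM/BR
c1: i1+i2 blt.BR or.ALU  dual
c2: i3 ld.MEM  WAW r6
c3: i4+i5 sll.ALU sll.ALU  dual
c4: i6+i7 st.MEM sub.ALU  dual
c5: i8 mul.MUL  tail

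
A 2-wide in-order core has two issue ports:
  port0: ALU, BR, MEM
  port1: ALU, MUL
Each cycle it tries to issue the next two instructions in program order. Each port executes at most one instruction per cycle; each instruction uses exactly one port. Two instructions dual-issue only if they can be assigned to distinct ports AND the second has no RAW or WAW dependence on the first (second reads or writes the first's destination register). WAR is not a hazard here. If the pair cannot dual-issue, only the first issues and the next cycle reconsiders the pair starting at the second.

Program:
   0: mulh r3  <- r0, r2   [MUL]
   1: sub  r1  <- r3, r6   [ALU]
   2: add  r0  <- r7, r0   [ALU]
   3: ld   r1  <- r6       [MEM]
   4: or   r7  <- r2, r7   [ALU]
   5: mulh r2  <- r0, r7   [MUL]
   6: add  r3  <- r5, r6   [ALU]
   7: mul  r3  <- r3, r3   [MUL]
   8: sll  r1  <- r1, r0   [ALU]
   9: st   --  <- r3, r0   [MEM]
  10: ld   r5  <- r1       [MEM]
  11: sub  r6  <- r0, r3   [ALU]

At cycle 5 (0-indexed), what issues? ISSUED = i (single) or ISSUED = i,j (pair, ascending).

ISSUED = 9

t=0 i0:mulh.MUL ; RAW r3
t=1 i1&i2:sub.ALU;add.ALU ; pair
t=2 i3&i4:ld.MEM;or.ALU ; pair
t=3 i5&i6:mulh.MUL;add.ALU ; pair
t=4 i7&i8:mul.MUL;sll.ALU ; pair
t=5 i9:st.MEM ; no-port MEM/MEM
t=6 i10&i11:ld.MEM;sub.ALU ; pair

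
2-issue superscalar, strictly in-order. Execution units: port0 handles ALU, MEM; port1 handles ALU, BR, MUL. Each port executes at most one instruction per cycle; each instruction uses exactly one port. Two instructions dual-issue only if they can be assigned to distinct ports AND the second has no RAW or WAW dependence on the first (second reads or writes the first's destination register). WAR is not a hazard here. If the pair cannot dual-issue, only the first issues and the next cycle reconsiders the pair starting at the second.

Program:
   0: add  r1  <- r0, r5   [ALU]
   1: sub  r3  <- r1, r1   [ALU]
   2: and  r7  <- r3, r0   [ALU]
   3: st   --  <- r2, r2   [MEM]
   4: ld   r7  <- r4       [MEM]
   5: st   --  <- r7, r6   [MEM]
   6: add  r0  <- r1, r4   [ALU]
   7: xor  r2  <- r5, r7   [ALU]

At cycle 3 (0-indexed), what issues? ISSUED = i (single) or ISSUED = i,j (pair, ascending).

[0] i0  add  -- RAW r1
[1] i1  sub  -- RAW r3
[2] i2,i3  and st  -- 2-wide
[3] i4  ld  -- no-port MEM/MEM
[4] i5,i6  st add  -- 2-wide
[5] i7  xor  -- tail

ISSUED = 4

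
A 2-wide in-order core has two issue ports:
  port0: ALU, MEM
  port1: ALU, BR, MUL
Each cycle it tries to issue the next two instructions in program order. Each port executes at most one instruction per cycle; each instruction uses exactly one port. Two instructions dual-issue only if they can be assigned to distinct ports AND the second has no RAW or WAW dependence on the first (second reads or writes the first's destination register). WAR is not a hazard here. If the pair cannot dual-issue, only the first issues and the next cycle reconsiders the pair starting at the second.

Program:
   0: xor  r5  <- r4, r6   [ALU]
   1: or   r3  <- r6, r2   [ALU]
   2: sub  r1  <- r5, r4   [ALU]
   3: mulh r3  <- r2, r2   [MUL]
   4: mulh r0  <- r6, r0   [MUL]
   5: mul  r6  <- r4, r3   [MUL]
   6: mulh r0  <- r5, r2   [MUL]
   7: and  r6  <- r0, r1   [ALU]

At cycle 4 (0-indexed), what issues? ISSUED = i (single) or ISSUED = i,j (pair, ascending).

[0] i0+i1  xor.ALU;or.ALU  -- pair
[1] i2+i3  sub.ALU;mulh.MUL  -- pair
[2] i4  mulh.MUL  -- no-port MUL/MUL
[3] i5  mul.MUL  -- no-port MUL/MUL
[4] i6  mulh.MUL  -- RAW r0
[5] i7  and.ALU  -- tail

ISSUED = 6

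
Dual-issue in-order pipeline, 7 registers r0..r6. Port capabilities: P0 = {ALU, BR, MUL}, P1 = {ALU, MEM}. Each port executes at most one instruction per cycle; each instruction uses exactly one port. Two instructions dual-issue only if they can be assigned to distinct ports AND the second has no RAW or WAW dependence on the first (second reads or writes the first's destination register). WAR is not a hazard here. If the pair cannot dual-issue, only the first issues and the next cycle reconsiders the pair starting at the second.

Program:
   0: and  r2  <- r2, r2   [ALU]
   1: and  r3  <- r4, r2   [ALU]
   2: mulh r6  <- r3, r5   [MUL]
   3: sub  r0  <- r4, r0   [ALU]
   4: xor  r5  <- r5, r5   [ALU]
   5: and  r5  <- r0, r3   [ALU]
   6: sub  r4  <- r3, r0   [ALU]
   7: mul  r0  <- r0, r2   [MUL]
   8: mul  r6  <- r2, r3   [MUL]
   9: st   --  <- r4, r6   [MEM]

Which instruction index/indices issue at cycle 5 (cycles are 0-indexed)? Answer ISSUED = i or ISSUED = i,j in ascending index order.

ISSUED = 7

c0: i0 and  RAW r2
c1: i1 and  RAW r3
c2: i2+i3 mulh sub  pair
c3: i4 xor  WAW r5
c4: i5+i6 and sub  pair
c5: i7 mul  no-port MUL/MUL
c6: i8 mul  RAW r6
c7: i9 st  tail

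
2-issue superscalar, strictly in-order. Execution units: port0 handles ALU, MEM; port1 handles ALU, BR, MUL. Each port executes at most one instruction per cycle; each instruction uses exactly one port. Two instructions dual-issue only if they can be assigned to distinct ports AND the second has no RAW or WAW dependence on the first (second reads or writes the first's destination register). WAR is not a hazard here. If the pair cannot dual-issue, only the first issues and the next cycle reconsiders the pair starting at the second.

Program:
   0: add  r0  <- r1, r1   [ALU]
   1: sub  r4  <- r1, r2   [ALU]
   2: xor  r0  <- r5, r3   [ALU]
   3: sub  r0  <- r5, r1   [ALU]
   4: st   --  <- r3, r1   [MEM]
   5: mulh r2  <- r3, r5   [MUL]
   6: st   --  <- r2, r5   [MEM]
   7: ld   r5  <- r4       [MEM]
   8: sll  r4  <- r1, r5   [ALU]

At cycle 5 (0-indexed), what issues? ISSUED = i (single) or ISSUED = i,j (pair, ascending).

ISSUED = 7

[0] i0,i1  add.ALU/sub.ALU  -- 2-wide
[1] i2  xor.ALU  -- WAW r0
[2] i3,i4  sub.ALU/st.MEM  -- 2-wide
[3] i5  mulh.MUL  -- RAW r2
[4] i6  st.MEM  -- no-port MEM/MEM
[5] i7  ld.MEM  -- RAW r5
[6] i8  sll.ALU  -- tail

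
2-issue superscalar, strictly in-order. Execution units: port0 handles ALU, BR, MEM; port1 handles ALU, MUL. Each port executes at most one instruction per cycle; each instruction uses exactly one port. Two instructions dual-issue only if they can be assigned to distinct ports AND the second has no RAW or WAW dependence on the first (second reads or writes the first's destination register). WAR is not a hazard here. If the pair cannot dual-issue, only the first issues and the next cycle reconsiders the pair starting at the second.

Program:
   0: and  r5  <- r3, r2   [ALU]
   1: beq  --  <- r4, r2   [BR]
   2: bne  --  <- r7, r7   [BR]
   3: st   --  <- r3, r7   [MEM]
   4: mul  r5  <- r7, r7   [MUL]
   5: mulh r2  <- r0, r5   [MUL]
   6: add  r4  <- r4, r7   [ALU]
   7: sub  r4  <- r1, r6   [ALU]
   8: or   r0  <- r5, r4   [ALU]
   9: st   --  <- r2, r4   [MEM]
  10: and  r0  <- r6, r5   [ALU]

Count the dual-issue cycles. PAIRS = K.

PAIRS = 4

0. and/beq @i0&i1  | 2-wide
1. bne @i2  | no-port BR/MEM
2. st/mul @i3&i4  | 2-wide
3. mulh/add @i5&i6  | 2-wide
4. sub @i7  | RAW r4
5. or/st @i8&i9  | 2-wide
6. and @i10  | tail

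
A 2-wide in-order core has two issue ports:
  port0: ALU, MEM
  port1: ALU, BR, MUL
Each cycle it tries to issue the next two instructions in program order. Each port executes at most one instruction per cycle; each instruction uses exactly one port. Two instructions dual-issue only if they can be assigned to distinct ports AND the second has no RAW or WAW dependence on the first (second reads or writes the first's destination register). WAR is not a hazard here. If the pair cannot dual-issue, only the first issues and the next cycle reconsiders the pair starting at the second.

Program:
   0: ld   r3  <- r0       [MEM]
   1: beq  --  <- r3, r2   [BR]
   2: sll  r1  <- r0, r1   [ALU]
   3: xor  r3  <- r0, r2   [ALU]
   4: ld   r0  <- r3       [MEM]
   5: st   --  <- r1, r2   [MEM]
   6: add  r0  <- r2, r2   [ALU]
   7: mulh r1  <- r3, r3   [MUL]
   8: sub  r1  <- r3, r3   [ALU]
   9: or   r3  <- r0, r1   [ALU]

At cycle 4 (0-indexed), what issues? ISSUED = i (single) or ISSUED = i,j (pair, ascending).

0. ld.MEM @i0  | RAW r3
1. beq.BR/sll.ALU @i1/i2  | pair
2. xor.ALU @i3  | RAW r3
3. ld.MEM @i4  | no-port MEM/MEM
4. st.MEM/add.ALU @i5/i6  | pair
5. mulh.MUL @i7  | WAW r1
6. sub.ALU @i8  | RAW r1
7. or.ALU @i9  | tail

ISSUED = 5,6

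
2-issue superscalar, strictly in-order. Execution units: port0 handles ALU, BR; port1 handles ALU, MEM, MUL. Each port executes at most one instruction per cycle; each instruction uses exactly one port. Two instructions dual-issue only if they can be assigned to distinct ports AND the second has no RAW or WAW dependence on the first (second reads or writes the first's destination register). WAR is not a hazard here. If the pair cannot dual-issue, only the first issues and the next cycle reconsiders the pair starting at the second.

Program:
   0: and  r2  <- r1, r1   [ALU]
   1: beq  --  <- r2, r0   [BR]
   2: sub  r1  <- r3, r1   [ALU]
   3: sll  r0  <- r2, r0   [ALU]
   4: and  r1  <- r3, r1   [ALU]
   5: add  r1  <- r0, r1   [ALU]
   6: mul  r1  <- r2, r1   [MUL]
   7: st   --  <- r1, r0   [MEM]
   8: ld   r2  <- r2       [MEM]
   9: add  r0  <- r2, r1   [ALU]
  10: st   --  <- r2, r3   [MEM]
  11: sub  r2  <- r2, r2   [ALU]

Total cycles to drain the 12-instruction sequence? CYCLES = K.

[0] i0  and.ALU  -- RAW r2
[1] i1+i2  beq.BR sub.ALU  -- 2-wide
[2] i3+i4  sll.ALU and.ALU  -- 2-wide
[3] i5  add.ALU  -- RAW+WAW r1
[4] i6  mul.MUL  -- no-port MUL/MEM
[5] i7  st.MEM  -- no-port MEM/MEM
[6] i8  ld.MEM  -- RAW r2
[7] i9+i10  add.ALU st.MEM  -- 2-wide
[8] i11  sub.ALU  -- tail

CYCLES = 9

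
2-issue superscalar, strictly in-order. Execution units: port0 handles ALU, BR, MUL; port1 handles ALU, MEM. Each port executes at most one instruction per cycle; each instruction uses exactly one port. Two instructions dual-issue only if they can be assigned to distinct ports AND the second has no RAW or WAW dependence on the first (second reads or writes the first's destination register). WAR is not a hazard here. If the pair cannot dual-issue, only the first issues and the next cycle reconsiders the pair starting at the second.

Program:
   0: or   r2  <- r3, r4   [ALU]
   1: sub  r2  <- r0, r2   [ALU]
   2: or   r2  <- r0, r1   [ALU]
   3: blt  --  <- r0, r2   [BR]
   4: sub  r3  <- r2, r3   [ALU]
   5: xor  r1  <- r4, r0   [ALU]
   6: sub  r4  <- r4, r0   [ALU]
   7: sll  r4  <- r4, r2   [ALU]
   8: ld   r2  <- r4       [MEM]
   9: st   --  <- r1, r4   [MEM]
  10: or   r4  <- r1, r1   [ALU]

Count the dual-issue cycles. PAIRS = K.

PAIRS = 3

[0] i0  or  -- RAW+WAW r2
[1] i1  sub  -- WAW r2
[2] i2  or  -- RAW r2
[3] i3+i4  blt+sub  -- 2-wide
[4] i5+i6  xor+sub  -- 2-wide
[5] i7  sll  -- RAW r4
[6] i8  ld  -- no-port MEM/MEM
[7] i9+i10  st+or  -- 2-wide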